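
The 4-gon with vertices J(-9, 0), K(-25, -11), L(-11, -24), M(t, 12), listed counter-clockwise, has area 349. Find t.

Write out the shoelace sum; only the two edges meeting at M involve t:
2·Area = [((-11)·12 − t·(-24)) + (t·0 − (-9)·12)] + 578
       = 24·t + 554 = 698
⇒ t = 6.

6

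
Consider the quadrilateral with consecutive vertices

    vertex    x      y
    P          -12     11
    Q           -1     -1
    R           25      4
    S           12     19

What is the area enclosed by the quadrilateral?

Apply the surveyor's formula: 2A = Σ (x_i·y_{i+1} − x_{i+1}·y_i), indices taken mod 4.
Cross-terms: 23, 21, 427, 360  ⇒  Σ = 831
Area = |Σ|/2 = 415.5.

415.5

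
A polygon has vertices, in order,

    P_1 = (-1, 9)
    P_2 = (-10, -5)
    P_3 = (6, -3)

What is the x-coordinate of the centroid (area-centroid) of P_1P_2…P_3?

-5/3

Apply Gauss's area formula. First the cross-terms c_i = x_i·y_{i+1} − x_{i+1}·y_i:
  95, 60, 51  ⇒  2A = 206, A = 103.
Then Σ (x_i + x_{i+1})·c_i = -1030, so x̄ = -1030 / (6·103) = -5/3.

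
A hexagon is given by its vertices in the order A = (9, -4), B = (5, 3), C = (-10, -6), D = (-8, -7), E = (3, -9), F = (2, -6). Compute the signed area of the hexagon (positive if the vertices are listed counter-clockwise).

104

Cross-terms: 47, 0, 22, 93, 0, 46  ⇒  Σ = 208
Signed area = Σ/2 = 104 (positive ⇒ counter-clockwise traversal).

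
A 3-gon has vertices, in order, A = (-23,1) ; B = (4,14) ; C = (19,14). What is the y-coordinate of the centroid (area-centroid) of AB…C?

Apply the surveyor's formula. First the cross-terms c_i = x_i·y_{i+1} − x_{i+1}·y_i:
  -326, -210, 341  ⇒  2A = -195, A = -97.5.
Then Σ (y_i + y_{i+1})·c_i = -5655, so ȳ = -5655 / (6·(-97.5)) = 29/3.

29/3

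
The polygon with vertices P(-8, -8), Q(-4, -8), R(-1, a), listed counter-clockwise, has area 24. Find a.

The doubled signed area Σ (x_i y_{i+1} − x_{i+1} y_i) is linear in a.
With a=0 it equals 32; the coefficient of a is 4 (from the two edges through R).
So 4·a + 32 = 2·24 = 48 ⇒ a = 4.

4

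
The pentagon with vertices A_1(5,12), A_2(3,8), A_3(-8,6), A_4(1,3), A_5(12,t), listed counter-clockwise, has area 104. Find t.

-11

The doubled signed area Σ (x_i y_{i+1} − x_{i+1} y_i) is linear in t.
With t=0 it equals 164; the coefficient of t is -4 (from the two edges through A_5).
So -4·t + 164 = 2·104 = 208 ⇒ t = -11.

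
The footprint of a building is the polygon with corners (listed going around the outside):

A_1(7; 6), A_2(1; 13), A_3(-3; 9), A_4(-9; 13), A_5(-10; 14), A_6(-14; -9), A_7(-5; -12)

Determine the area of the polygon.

Apply the shoelace (surveyor's) formula: 2A = Σ (x_i·y_{i+1} − x_{i+1}·y_i), indices taken mod 7.
Σ = (85) + (48) + (42) + (4) + (286) + (123) + (54) = 642
Area = |Σ|/2 = 321.

321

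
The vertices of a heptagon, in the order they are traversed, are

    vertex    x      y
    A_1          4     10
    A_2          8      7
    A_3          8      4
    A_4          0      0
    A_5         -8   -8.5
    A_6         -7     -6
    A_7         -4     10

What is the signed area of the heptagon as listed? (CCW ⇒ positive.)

-130.75

Cross-terms: -52, -24, 0, 0, -11.5, -94, -80  ⇒  Σ = -261.5
Signed area = Σ/2 = -130.75 (negative ⇒ clockwise traversal).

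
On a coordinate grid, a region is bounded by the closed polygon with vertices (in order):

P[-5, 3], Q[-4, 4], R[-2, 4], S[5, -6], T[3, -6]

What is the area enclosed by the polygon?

Σ = (-8) + (-8) + (-8) + (-12) + (-21) = -57
Area = |Σ|/2 = 28.5.

28.5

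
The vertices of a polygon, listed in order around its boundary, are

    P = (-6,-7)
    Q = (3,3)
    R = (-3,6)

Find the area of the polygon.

P→Q: (-6)(3) − (3)(-7) = 3
Q→R: (3)(6) − (-3)(3) = 27
R→P: (-3)(-7) − (-6)(6) = 57
Σ = 87
Area = |Σ|/2 = 43.5.

43.5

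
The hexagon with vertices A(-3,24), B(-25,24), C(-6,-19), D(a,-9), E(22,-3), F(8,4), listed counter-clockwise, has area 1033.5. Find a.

Write out the shoelace sum; only the two edges meeting at D involve a:
2·Area = [((-6)·(-9) − a·(-19)) + (a·(-3) − 22·(-9))] + 1463
       = 16·a + 1715 = 2067
⇒ a = 22.

22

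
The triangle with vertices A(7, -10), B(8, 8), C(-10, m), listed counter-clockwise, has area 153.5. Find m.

-9

The doubled signed area Σ (x_i y_{i+1} − x_{i+1} y_i) is linear in m.
With m=0 it equals 316; the coefficient of m is 1 (from the two edges through C).
So 1·m + 316 = 2·153.5 = 307 ⇒ m = -9.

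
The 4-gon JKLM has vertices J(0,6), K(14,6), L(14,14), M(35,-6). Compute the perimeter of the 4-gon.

88

|JK| = √((14)² + (0)²) = √196 = 14
|KL| = √((0)² + (8)²) = √64 = 8
|LM| = √((21)² + (-20)²) = √841 = 29
|MJ| = √((-35)² + (12)²) = √1369 = 37
Perimeter = 14 + 8 + 29 + 37 = 88.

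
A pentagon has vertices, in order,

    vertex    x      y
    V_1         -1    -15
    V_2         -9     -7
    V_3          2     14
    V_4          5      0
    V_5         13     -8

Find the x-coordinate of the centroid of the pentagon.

226/237

Apply the surveyor's formula. First the cross-terms c_i = x_i·y_{i+1} − x_{i+1}·y_i:
  -128, -112, -70, -40, -203  ⇒  2A = -553, A = -276.5.
Then Σ (x_i + x_{i+1})·c_i = -1582, so x̄ = -1582 / (6·(-276.5)) = 226/237.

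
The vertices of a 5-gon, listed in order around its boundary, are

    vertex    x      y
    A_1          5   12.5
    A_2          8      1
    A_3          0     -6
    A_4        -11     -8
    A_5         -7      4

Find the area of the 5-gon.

208.25

Apply the shoelace (surveyor's) formula: 2A = Σ (x_i·y_{i+1} − x_{i+1}·y_i), indices taken mod 5.
Σ = (-95) + (-48) + (-66) + (-100) + (-107.5) = -416.5
Area = |Σ|/2 = 208.25.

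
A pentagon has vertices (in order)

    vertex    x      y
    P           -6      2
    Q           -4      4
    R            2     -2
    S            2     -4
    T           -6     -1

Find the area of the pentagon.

32

Σ = (-16) + (0) + (-4) + (-26) + (-18) = -64
Area = |Σ|/2 = 32.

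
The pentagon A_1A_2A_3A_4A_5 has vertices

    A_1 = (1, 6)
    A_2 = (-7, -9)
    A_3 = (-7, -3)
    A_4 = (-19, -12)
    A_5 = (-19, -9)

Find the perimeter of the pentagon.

66

|A_1A_2| = √((-8)² + (-15)²) = √289 = 17
|A_2A_3| = √((0)² + (6)²) = √36 = 6
|A_3A_4| = √((-12)² + (-9)²) = √225 = 15
|A_4A_5| = √((0)² + (3)²) = √9 = 3
|A_5A_1| = √((20)² + (15)²) = √625 = 25
Perimeter = 17 + 6 + 15 + 3 + 25 = 66.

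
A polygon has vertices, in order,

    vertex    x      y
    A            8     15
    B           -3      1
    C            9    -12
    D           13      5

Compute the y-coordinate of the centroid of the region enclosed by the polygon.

Apply the shoelace (surveyor's) formula. First the cross-terms c_i = x_i·y_{i+1} − x_{i+1}·y_i:
  53, 27, 201, 155  ⇒  2A = 436, A = 218.
Then Σ (y_i + y_{i+1})·c_i = 2244, so ȳ = 2244 / (6·218) = 187/109.

187/109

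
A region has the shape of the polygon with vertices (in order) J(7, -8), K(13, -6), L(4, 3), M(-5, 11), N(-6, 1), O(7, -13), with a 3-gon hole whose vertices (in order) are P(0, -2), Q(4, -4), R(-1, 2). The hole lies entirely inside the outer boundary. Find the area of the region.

Outer boundary:
Apply the shoelace (surveyor's) formula: 2A = Σ (x_i·y_{i+1} − x_{i+1}·y_i), indices taken mod 6.
J→K: (7)(-6) − (13)(-8) = 62
K→L: (13)(3) − (4)(-6) = 63
L→M: (4)(11) − (-5)(3) = 59
M→N: (-5)(1) − (-6)(11) = 61
N→O: (-6)(-13) − (7)(1) = 71
O→J: (7)(-8) − (7)(-13) = 35
Σ = 351
Area = |Σ|/2 = 175.5.
Hole:
Apply the shoelace formula: 2A = Σ (x_i·y_{i+1} − x_{i+1}·y_i), indices taken mod 3.
P→Q: (0)(-4) − (4)(-2) = 8
Q→R: (4)(2) − (-1)(-4) = 4
R→P: (-1)(-2) − (0)(2) = 2
Σ = 14
Area = |Σ|/2 = 7.
Net area = 175.5 − 7 = 168.5.

168.5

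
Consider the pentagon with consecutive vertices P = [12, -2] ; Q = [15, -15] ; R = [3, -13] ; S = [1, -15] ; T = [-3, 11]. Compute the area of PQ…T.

246

Apply the shoelace (surveyor's) formula: 2A = Σ (x_i·y_{i+1} − x_{i+1}·y_i), indices taken mod 5.
Σ = (-150) + (-150) + (-32) + (-34) + (-126) = -492
Area = |Σ|/2 = 246.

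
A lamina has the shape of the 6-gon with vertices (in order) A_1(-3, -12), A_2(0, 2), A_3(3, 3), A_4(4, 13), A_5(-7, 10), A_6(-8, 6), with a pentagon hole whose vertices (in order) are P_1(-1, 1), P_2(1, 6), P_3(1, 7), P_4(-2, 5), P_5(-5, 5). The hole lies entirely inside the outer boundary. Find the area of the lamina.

135

Outer boundary:
Apply the shoelace (surveyor's) formula: 2A = Σ (x_i·y_{i+1} − x_{i+1}·y_i), indices taken mod 6.
A_1→A_2: (-3)(2) − (0)(-12) = -6
A_2→A_3: (0)(3) − (3)(2) = -6
A_3→A_4: (3)(13) − (4)(3) = 27
A_4→A_5: (4)(10) − (-7)(13) = 131
A_5→A_6: (-7)(6) − (-8)(10) = 38
A_6→A_1: (-8)(-12) − (-3)(6) = 114
Σ = 298
Area = |Σ|/2 = 149.
Hole:
Σ = (-7) + (1) + (19) + (15) + (0) = 28
Area = |Σ|/2 = 14.
Net area = 149 − 14 = 135.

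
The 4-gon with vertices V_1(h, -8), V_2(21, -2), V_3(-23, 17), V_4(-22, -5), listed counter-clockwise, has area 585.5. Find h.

9

The doubled signed area Σ (x_i y_{i+1} − x_{i+1} y_i) is linear in h.
With h=0 it equals 1144; the coefficient of h is 3 (from the two edges through V_1).
So 3·h + 1144 = 2·585.5 = 1171 ⇒ h = 9.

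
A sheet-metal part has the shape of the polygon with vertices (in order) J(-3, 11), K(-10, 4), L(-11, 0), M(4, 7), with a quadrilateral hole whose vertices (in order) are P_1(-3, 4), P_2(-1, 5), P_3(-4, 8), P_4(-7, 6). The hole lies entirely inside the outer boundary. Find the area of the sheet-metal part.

53.5

Outer boundary:
Apply the shoelace (surveyor's) formula: 2A = Σ (x_i·y_{i+1} − x_{i+1}·y_i), indices taken mod 4.
Σ = (98) + (44) + (-77) + (65) = 130
Area = |Σ|/2 = 65.
Hole:
P_1→P_2: (-3)(5) − (-1)(4) = -11
P_2→P_3: (-1)(8) − (-4)(5) = 12
P_3→P_4: (-4)(6) − (-7)(8) = 32
P_4→P_1: (-7)(4) − (-3)(6) = -10
Σ = 23
Area = |Σ|/2 = 11.5.
Net area = 65 − 11.5 = 53.5.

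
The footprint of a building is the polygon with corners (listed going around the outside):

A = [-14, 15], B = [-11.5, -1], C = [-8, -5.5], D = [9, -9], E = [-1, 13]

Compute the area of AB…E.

Cross-terms: 186.5, 55.25, 121.5, 108, 167  ⇒  Σ = 638.25
Area = |Σ|/2 = 319.125.

319.125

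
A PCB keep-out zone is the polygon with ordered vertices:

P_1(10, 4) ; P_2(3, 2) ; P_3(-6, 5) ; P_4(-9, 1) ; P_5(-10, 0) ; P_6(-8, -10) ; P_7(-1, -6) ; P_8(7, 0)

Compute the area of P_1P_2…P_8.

Σ = (8) + (27) + (39) + (10) + (100) + (38) + (42) + (28) = 292
Area = |Σ|/2 = 146.

146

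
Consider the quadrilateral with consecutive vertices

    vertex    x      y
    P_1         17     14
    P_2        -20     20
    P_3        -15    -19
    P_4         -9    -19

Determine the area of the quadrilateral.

805.5

Apply the shoelace formula: 2A = Σ (x_i·y_{i+1} − x_{i+1}·y_i), indices taken mod 4.
Σ = (620) + (680) + (114) + (197) = 1611
Area = |Σ|/2 = 805.5.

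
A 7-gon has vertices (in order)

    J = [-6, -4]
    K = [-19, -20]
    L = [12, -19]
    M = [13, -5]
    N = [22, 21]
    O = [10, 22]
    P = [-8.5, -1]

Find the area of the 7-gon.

Apply the shoelace formula: 2A = Σ (x_i·y_{i+1} − x_{i+1}·y_i), indices taken mod 7.
Σ = (44) + (601) + (187) + (383) + (274) + (177) + (28) = 1694
Area = |Σ|/2 = 847.

847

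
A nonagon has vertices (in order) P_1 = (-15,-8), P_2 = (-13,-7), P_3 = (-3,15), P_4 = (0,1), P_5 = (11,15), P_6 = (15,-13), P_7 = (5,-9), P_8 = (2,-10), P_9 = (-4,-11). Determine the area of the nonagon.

Apply the shoelace formula: 2A = Σ (x_i·y_{i+1} − x_{i+1}·y_i), indices taken mod 9.
P_1→P_2: (-15)(-7) − (-13)(-8) = 1
P_2→P_3: (-13)(15) − (-3)(-7) = -216
P_3→P_4: (-3)(1) − (0)(15) = -3
P_4→P_5: (0)(15) − (11)(1) = -11
P_5→P_6: (11)(-13) − (15)(15) = -368
P_6→P_7: (15)(-9) − (5)(-13) = -70
P_7→P_8: (5)(-10) − (2)(-9) = -32
P_8→P_9: (2)(-11) − (-4)(-10) = -62
P_9→P_1: (-4)(-8) − (-15)(-11) = -133
Σ = -894
Area = |Σ|/2 = 447.

447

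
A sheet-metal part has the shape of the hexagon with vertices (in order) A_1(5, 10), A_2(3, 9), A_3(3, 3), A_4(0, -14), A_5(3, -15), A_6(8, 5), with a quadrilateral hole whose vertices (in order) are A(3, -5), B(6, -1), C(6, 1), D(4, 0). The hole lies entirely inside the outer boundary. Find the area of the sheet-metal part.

Outer boundary:
Apply the surveyor's formula: 2A = Σ (x_i·y_{i+1} − x_{i+1}·y_i), indices taken mod 6.
Σ = (15) + (-18) + (-42) + (42) + (135) + (55) = 187
Area = |Σ|/2 = 93.5.
Hole:
Cross-terms: 27, 12, -4, -20  ⇒  Σ = 15
Area = |Σ|/2 = 7.5.
Net area = 93.5 − 7.5 = 86.

86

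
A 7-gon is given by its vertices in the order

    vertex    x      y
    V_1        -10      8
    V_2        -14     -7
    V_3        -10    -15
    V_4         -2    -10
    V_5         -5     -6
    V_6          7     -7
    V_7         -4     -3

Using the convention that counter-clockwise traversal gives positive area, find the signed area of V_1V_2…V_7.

160

Apply the shoelace (surveyor's) formula: 2A = Σ (x_i·y_{i+1} − x_{i+1}·y_i), indices taken mod 7.
Σ = (182) + (140) + (70) + (-38) + (77) + (-49) + (-62) = 320
Signed area = Σ/2 = 160 (positive ⇒ counter-clockwise traversal).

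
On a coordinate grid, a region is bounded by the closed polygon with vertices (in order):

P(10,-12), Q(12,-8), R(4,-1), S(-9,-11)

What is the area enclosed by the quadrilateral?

Apply the shoelace formula: 2A = Σ (x_i·y_{i+1} − x_{i+1}·y_i), indices taken mod 4.
Σ = (64) + (20) + (-53) + (218) = 249
Area = |Σ|/2 = 124.5.

124.5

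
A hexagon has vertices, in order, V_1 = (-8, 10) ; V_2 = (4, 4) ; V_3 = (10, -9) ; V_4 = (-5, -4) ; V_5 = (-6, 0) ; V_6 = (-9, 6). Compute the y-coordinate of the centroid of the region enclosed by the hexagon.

21/67

Apply Gauss's area formula. First the cross-terms c_i = x_i·y_{i+1} − x_{i+1}·y_i:
  -72, -76, -85, -24, -36, -42  ⇒  2A = -335, A = -167.5.
Then Σ (y_i + y_{i+1})·c_i = -315, so ȳ = -315 / (6·(-167.5)) = 21/67.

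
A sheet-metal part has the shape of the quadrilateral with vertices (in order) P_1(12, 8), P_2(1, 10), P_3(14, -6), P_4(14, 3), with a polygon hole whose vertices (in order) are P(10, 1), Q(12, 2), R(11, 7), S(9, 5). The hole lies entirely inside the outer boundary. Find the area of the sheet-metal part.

Outer boundary:
Σ = (112) + (-146) + (126) + (76) = 168
Area = |Σ|/2 = 84.
Hole:
Σ = (8) + (62) + (-8) + (-41) = 21
Area = |Σ|/2 = 10.5.
Net area = 84 − 10.5 = 73.5.

73.5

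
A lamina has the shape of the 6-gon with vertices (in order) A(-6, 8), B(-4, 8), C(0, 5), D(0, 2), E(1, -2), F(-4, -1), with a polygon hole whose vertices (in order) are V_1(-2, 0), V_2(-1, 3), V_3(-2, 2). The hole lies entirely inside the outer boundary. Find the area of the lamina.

Outer boundary:
Apply the shoelace formula: 2A = Σ (x_i·y_{i+1} − x_{i+1}·y_i), indices taken mod 6.
A→B: (-6)(8) − (-4)(8) = -16
B→C: (-4)(5) − (0)(8) = -20
C→D: (0)(2) − (0)(5) = 0
D→E: (0)(-2) − (1)(2) = -2
E→F: (1)(-1) − (-4)(-2) = -9
F→A: (-4)(8) − (-6)(-1) = -38
Σ = -85
Area = |Σ|/2 = 42.5.
Hole:
Σ = (-6) + (4) + (4) = 2
Area = |Σ|/2 = 1.
Net area = 42.5 − 1 = 41.5.

41.5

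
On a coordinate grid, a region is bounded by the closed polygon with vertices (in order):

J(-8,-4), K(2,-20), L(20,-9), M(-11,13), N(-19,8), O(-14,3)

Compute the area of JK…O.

Apply the surveyor's formula: 2A = Σ (x_i·y_{i+1} − x_{i+1}·y_i), indices taken mod 6.
Σ = (168) + (382) + (161) + (159) + (55) + (80) = 1005
Area = |Σ|/2 = 502.5.

502.5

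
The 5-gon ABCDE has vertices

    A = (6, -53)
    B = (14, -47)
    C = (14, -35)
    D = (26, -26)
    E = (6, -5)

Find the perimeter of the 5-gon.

|AB| = √((8)² + (6)²) = √100 = 10
|BC| = √((0)² + (12)²) = √144 = 12
|CD| = √((12)² + (9)²) = √225 = 15
|DE| = √((-20)² + (21)²) = √841 = 29
|EA| = √((0)² + (-48)²) = √2304 = 48
Perimeter = 10 + 12 + 15 + 29 + 48 = 114.

114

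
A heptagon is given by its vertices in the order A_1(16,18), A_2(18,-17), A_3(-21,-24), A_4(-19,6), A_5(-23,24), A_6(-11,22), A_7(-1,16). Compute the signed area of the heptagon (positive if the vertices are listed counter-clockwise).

-1477.5

Cross-terms: -596, -789, -582, -318, -242, -154, -274  ⇒  Σ = -2955
Signed area = Σ/2 = -1477.5 (negative ⇒ clockwise traversal).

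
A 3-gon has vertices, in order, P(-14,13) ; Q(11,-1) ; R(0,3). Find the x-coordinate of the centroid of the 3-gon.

-1

Apply Gauss's area formula. First the cross-terms c_i = x_i·y_{i+1} − x_{i+1}·y_i:
  -129, 33, 42  ⇒  2A = -54, A = -27.
Then Σ (x_i + x_{i+1})·c_i = 162, so x̄ = 162 / (6·(-27)) = -1.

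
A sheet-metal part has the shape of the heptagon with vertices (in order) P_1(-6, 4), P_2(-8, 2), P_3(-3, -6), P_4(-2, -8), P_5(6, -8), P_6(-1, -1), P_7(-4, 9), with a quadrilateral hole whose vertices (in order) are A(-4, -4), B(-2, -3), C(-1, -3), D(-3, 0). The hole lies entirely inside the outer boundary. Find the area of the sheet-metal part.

Outer boundary:
Apply the shoelace formula: 2A = Σ (x_i·y_{i+1} − x_{i+1}·y_i), indices taken mod 7.
P_1→P_2: (-6)(2) − (-8)(4) = 20
P_2→P_3: (-8)(-6) − (-3)(2) = 54
P_3→P_4: (-3)(-8) − (-2)(-6) = 12
P_4→P_5: (-2)(-8) − (6)(-8) = 64
P_5→P_6: (6)(-1) − (-1)(-8) = -14
P_6→P_7: (-1)(9) − (-4)(-1) = -13
P_7→P_1: (-4)(4) − (-6)(9) = 38
Σ = 161
Area = |Σ|/2 = 80.5.
Hole:
Apply the shoelace formula: 2A = Σ (x_i·y_{i+1} − x_{i+1}·y_i), indices taken mod 4.
Cross-terms: 4, 3, -9, 12  ⇒  Σ = 10
Area = |Σ|/2 = 5.
Net area = 80.5 − 5 = 75.5.

75.5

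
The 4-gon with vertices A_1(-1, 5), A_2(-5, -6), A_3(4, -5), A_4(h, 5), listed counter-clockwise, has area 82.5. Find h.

6

The doubled signed area Σ (x_i y_{i+1} − x_{i+1} y_i) is linear in h.
With h=0 it equals 105; the coefficient of h is 10 (from the two edges through A_4).
So 10·h + 105 = 2·82.5 = 165 ⇒ h = 6.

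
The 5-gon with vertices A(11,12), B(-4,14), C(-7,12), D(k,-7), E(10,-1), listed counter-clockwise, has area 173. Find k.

The doubled signed area Σ (x_i y_{i+1} − x_{i+1} y_i) is linear in k.
With k=0 it equals 502; the coefficient of k is -13 (from the two edges through D).
So -13·k + 502 = 2·173 = 346 ⇒ k = 12.

12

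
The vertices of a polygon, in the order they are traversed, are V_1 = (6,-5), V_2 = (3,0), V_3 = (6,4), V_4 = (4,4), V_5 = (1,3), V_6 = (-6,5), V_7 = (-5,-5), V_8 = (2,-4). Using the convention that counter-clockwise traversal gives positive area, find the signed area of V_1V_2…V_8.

82.5

Σ = (15) + (12) + (8) + (8) + (23) + (55) + (30) + (14) = 165
Signed area = Σ/2 = 82.5 (positive ⇒ counter-clockwise traversal).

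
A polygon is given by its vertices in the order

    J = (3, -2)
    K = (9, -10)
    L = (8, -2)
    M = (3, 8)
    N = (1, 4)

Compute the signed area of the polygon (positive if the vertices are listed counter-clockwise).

55

Apply Gauss's area formula: 2A = Σ (x_i·y_{i+1} − x_{i+1}·y_i), indices taken mod 5.
Σ = (-12) + (62) + (70) + (4) + (-14) = 110
Signed area = Σ/2 = 55 (positive ⇒ counter-clockwise traversal).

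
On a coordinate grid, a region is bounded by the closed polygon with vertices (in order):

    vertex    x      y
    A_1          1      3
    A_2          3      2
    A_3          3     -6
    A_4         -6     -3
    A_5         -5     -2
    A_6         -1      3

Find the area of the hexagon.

Apply the shoelace formula: 2A = Σ (x_i·y_{i+1} − x_{i+1}·y_i), indices taken mod 6.
Σ = (-7) + (-24) + (-45) + (-3) + (-17) + (-6) = -102
Area = |Σ|/2 = 51.

51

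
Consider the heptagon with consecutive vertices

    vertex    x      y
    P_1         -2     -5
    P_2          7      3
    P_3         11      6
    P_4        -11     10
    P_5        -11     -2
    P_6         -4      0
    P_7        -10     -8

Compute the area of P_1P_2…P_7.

202

Apply the shoelace formula: 2A = Σ (x_i·y_{i+1} − x_{i+1}·y_i), indices taken mod 7.
Σ = (29) + (9) + (176) + (132) + (-8) + (32) + (34) = 404
Area = |Σ|/2 = 202.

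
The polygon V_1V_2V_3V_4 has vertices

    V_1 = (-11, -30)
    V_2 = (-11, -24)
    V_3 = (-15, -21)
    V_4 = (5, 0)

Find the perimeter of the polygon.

74

|V_1V_2| = √((0)² + (6)²) = √36 = 6
|V_2V_3| = √((-4)² + (3)²) = √25 = 5
|V_3V_4| = √((20)² + (21)²) = √841 = 29
|V_4V_1| = √((-16)² + (-30)²) = √1156 = 34
Perimeter = 6 + 5 + 29 + 34 = 74.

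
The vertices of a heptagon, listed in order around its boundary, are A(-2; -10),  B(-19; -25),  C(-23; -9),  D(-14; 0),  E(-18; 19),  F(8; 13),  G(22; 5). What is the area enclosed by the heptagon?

889

Apply the shoelace formula: 2A = Σ (x_i·y_{i+1} − x_{i+1}·y_i), indices taken mod 7.
Σ = (-140) + (-404) + (-126) + (-266) + (-386) + (-246) + (-210) = -1778
Area = |Σ|/2 = 889.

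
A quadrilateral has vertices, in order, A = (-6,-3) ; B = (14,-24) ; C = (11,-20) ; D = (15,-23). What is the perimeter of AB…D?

|AB| = √((20)² + (-21)²) = √841 = 29
|BC| = √((-3)² + (4)²) = √25 = 5
|CD| = √((4)² + (-3)²) = √25 = 5
|DA| = √((-21)² + (20)²) = √841 = 29
Perimeter = 29 + 5 + 5 + 29 = 68.

68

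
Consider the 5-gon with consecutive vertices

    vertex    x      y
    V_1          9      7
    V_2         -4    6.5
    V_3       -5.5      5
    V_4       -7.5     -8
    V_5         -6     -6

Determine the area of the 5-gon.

96.375

Apply the shoelace (surveyor's) formula: 2A = Σ (x_i·y_{i+1} − x_{i+1}·y_i), indices taken mod 5.
Cross-terms: 86.5, 15.75, 81.5, -3, 12  ⇒  Σ = 192.75
Area = |Σ|/2 = 96.375.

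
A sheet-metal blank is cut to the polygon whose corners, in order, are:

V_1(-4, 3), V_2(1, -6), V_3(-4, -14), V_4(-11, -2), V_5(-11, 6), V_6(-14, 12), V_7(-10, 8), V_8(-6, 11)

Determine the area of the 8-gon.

163.5

Apply the shoelace formula: 2A = Σ (x_i·y_{i+1} − x_{i+1}·y_i), indices taken mod 8.
Σ = (21) + (-38) + (-146) + (-88) + (-48) + (8) + (-62) + (26) = -327
Area = |Σ|/2 = 163.5.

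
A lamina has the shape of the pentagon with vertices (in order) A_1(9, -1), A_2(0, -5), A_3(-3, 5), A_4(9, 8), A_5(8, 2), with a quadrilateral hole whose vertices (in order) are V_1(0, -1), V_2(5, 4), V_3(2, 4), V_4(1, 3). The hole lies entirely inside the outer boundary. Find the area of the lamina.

91.5

Outer boundary:
A_1→A_2: (9)(-5) − (0)(-1) = -45
A_2→A_3: (0)(5) − (-3)(-5) = -15
A_3→A_4: (-3)(8) − (9)(5) = -69
A_4→A_5: (9)(2) − (8)(8) = -46
A_5→A_1: (8)(-1) − (9)(2) = -26
Σ = -201
Area = |Σ|/2 = 100.5.
Hole:
Apply the shoelace formula: 2A = Σ (x_i·y_{i+1} − x_{i+1}·y_i), indices taken mod 4.
V_1→V_2: (0)(4) − (5)(-1) = 5
V_2→V_3: (5)(4) − (2)(4) = 12
V_3→V_4: (2)(3) − (1)(4) = 2
V_4→V_1: (1)(-1) − (0)(3) = -1
Σ = 18
Area = |Σ|/2 = 9.
Net area = 100.5 − 9 = 91.5.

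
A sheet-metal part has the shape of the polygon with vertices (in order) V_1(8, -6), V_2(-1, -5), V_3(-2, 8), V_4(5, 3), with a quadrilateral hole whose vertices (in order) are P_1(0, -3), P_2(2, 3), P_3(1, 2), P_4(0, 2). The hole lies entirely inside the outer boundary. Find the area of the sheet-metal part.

Outer boundary:
V_1→V_2: (8)(-5) − (-1)(-6) = -46
V_2→V_3: (-1)(8) − (-2)(-5) = -18
V_3→V_4: (-2)(3) − (5)(8) = -46
V_4→V_1: (5)(-6) − (8)(3) = -54
Σ = -164
Area = |Σ|/2 = 82.
Hole:
Apply the surveyor's formula: 2A = Σ (x_i·y_{i+1} − x_{i+1}·y_i), indices taken mod 4.
Σ = (6) + (1) + (2) + (0) = 9
Area = |Σ|/2 = 4.5.
Net area = 82 − 4.5 = 77.5.

77.5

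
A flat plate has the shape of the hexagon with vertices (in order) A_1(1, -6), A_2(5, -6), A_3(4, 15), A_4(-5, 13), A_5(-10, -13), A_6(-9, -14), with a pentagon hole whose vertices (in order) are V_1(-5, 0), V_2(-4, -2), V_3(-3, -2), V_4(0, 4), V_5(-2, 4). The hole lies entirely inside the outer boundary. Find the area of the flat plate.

254

Outer boundary:
Apply the shoelace formula: 2A = Σ (x_i·y_{i+1} − x_{i+1}·y_i), indices taken mod 6.
Σ = (24) + (99) + (127) + (195) + (23) + (68) = 536
Area = |Σ|/2 = 268.
Hole:
Σ = (10) + (2) + (-12) + (8) + (20) = 28
Area = |Σ|/2 = 14.
Net area = 268 − 14 = 254.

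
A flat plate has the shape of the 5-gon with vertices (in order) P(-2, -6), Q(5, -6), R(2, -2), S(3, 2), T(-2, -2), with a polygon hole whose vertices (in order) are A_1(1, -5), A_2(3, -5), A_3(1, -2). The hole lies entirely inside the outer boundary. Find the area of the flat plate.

27

Outer boundary:
Σ = (42) + (2) + (10) + (-2) + (8) = 60
Area = |Σ|/2 = 30.
Hole:
Σ = (10) + (-1) + (-3) = 6
Area = |Σ|/2 = 3.
Net area = 30 − 3 = 27.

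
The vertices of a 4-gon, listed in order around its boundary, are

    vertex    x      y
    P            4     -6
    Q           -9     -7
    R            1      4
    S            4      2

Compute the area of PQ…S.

78.5

Σ = (-82) + (-29) + (-14) + (-32) = -157
Area = |Σ|/2 = 78.5.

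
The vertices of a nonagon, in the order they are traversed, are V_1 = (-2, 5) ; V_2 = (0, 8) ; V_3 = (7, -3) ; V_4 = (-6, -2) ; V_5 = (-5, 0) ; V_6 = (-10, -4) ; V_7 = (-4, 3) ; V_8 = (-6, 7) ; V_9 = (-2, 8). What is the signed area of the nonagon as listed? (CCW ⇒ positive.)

V_1→V_2: (-2)(8) − (0)(5) = -16
V_2→V_3: (0)(-3) − (7)(8) = -56
V_3→V_4: (7)(-2) − (-6)(-3) = -32
V_4→V_5: (-6)(0) − (-5)(-2) = -10
V_5→V_6: (-5)(-4) − (-10)(0) = 20
V_6→V_7: (-10)(3) − (-4)(-4) = -46
V_7→V_8: (-4)(7) − (-6)(3) = -10
V_8→V_9: (-6)(8) − (-2)(7) = -34
V_9→V_1: (-2)(5) − (-2)(8) = 6
Σ = -178
Signed area = Σ/2 = -89 (negative ⇒ clockwise traversal).

-89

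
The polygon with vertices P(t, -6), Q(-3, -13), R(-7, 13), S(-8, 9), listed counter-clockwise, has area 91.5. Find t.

Write out the shoelace sum; only the two edges meeting at P involve t:
2·Area = [((-8)·(-6) − t·9) + (t·(-13) − (-3)·(-6))] + -89
       = -22·t + -59 = 183
⇒ t = -11.

-11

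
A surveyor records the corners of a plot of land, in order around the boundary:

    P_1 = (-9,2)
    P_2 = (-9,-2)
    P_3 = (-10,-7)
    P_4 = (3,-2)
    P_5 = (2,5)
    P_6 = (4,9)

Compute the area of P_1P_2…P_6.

Apply the shoelace formula: 2A = Σ (x_i·y_{i+1} − x_{i+1}·y_i), indices taken mod 6.
Σ = (36) + (43) + (41) + (19) + (-2) + (89) = 226
Area = |Σ|/2 = 113.

113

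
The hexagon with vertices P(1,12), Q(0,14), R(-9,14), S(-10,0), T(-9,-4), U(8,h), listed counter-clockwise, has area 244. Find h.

-4

Write out the shoelace sum; only the two edges meeting at U involve h:
2·Area = [((-9)·h − 8·(-4)) + (8·12 − 1·h)] + 320
       = -10·h + 448 = 488
⇒ h = -4.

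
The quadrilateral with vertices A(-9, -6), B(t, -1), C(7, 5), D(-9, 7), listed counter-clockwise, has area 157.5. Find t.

8

Write out the shoelace sum; only the two edges meeting at B involve t:
2·Area = [((-9)·(-1) − t·(-6)) + (t·5 − 7·(-1))] + 211
       = 11·t + 227 = 315
⇒ t = 8.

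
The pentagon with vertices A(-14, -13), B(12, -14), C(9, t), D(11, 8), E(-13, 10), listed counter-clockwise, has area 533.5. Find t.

Write out the shoelace sum; only the two edges meeting at C involve t:
2·Area = [(12·t − 9·(-14)) + (9·8 − 11·t)] + 875
       = 1·t + 1073 = 1067
⇒ t = -6.

-6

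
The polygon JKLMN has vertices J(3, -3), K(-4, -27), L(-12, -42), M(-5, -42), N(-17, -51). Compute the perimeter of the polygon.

116

|JK| = √((-7)² + (-24)²) = √625 = 25
|KL| = √((-8)² + (-15)²) = √289 = 17
|LM| = √((7)² + (0)²) = √49 = 7
|MN| = √((-12)² + (-9)²) = √225 = 15
|NJ| = √((20)² + (48)²) = √2704 = 52
Perimeter = 25 + 17 + 7 + 15 + 52 = 116.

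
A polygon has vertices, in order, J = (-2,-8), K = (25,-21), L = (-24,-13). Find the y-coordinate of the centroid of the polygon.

-14

Apply the surveyor's formula. First the cross-terms c_i = x_i·y_{i+1} − x_{i+1}·y_i:
  242, -829, 166  ⇒  2A = -421, A = -210.5.
Then Σ (y_i + y_{i+1})·c_i = 17682, so ȳ = 17682 / (6·(-210.5)) = -14.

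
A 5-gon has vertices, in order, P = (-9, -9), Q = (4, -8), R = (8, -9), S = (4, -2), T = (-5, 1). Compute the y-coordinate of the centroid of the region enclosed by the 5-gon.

-29/6

Apply the shoelace (surveyor's) formula. First the cross-terms c_i = x_i·y_{i+1} − x_{i+1}·y_i:
  108, 28, 20, -6, 54  ⇒  2A = 204, A = 102.
Then Σ (y_i + y_{i+1})·c_i = -2958, so ȳ = -2958 / (6·102) = -29/6.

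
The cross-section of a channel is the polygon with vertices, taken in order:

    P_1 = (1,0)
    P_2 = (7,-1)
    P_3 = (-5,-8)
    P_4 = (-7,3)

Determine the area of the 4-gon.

Σ = (-1) + (-61) + (-71) + (-3) = -136
Area = |Σ|/2 = 68.

68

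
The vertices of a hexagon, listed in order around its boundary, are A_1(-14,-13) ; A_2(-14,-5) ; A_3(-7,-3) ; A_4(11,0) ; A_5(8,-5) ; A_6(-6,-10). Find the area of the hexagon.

Cross-terms: -112, 7, 33, -55, -110, -62  ⇒  Σ = -299
Area = |Σ|/2 = 149.5.

149.5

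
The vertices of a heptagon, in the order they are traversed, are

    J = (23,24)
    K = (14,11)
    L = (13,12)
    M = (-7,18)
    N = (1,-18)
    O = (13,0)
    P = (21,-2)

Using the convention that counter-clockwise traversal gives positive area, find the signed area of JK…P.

Apply the shoelace (surveyor's) formula: 2A = Σ (x_i·y_{i+1} − x_{i+1}·y_i), indices taken mod 7.
Σ = (-83) + (25) + (318) + (108) + (234) + (-26) + (550) = 1126
Signed area = Σ/2 = 563 (positive ⇒ counter-clockwise traversal).

563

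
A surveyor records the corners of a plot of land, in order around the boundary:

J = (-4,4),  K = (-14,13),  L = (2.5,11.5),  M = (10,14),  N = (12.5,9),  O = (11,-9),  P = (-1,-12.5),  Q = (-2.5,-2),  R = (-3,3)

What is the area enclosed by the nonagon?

377.625

Σ = (4) + (-193.5) + (-80) + (-85) + (-211.5) + (-146.5) + (-29.25) + (-13.5) + (0) = -755.25
Area = |Σ|/2 = 377.625.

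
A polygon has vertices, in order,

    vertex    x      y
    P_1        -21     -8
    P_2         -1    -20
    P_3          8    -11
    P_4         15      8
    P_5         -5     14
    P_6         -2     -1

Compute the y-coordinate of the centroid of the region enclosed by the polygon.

-385/109

Apply the shoelace (surveyor's) formula. First the cross-terms c_i = x_i·y_{i+1} − x_{i+1}·y_i:
  412, 171, 229, 250, 33, -5  ⇒  2A = 1090, A = 545.
Then Σ (y_i + y_{i+1})·c_i = -11550, so ȳ = -11550 / (6·545) = -385/109.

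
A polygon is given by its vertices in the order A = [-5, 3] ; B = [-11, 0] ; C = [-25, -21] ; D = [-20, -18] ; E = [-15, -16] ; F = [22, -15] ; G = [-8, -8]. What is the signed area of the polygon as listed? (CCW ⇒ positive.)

Apply the surveyor's formula: 2A = Σ (x_i·y_{i+1} − x_{i+1}·y_i), indices taken mod 7.
Σ = (33) + (231) + (30) + (50) + (577) + (-296) + (-64) = 561
Signed area = Σ/2 = 280.5 (positive ⇒ counter-clockwise traversal).

280.5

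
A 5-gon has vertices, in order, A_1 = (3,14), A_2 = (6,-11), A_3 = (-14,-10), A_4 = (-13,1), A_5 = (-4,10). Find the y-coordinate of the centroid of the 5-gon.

-221/229

Apply Gauss's area formula. First the cross-terms c_i = x_i·y_{i+1} − x_{i+1}·y_i:
  -117, -214, -144, -126, -86  ⇒  2A = -687, A = -343.5.
Then Σ (y_i + y_{i+1})·c_i = 1989, so ȳ = 1989 / (6·(-343.5)) = -221/229.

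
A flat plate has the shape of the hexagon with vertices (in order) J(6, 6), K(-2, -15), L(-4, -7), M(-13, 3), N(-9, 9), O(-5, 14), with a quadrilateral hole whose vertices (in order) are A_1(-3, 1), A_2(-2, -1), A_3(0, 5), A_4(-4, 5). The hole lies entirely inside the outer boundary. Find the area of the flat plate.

243

Outer boundary:
Apply Gauss's area formula: 2A = Σ (x_i·y_{i+1} − x_{i+1}·y_i), indices taken mod 6.
Σ = (-78) + (-46) + (-103) + (-90) + (-81) + (-114) = -512
Area = |Σ|/2 = 256.
Hole:
A_1→A_2: (-3)(-1) − (-2)(1) = 5
A_2→A_3: (-2)(5) − (0)(-1) = -10
A_3→A_4: (0)(5) − (-4)(5) = 20
A_4→A_1: (-4)(1) − (-3)(5) = 11
Σ = 26
Area = |Σ|/2 = 13.
Net area = 256 − 13 = 243.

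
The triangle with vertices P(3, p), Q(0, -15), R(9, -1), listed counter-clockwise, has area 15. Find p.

-7

The doubled signed area Σ (x_i y_{i+1} − x_{i+1} y_i) is linear in p.
With p=0 it equals 93; the coefficient of p is 9 (from the two edges through P).
So 9·p + 93 = 2·15 = 30 ⇒ p = -7.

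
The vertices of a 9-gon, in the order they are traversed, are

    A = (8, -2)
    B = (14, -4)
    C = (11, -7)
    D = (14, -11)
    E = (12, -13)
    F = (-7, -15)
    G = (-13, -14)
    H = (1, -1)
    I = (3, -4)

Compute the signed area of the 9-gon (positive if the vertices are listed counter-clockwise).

-223.5

Apply Gauss's area formula: 2A = Σ (x_i·y_{i+1} − x_{i+1}·y_i), indices taken mod 9.
Σ = (-4) + (-54) + (-23) + (-50) + (-271) + (-97) + (27) + (-1) + (26) = -447
Signed area = Σ/2 = -223.5 (negative ⇒ clockwise traversal).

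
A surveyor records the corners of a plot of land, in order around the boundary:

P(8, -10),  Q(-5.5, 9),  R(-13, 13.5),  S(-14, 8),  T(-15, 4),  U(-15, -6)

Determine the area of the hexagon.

Cross-terms: 17, 42.75, 85, 64, 150, 198  ⇒  Σ = 556.75
Area = |Σ|/2 = 278.375.

278.375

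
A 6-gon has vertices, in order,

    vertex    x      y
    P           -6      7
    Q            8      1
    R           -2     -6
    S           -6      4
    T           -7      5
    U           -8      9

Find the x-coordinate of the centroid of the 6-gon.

Apply the shoelace (surveyor's) formula. First the cross-terms c_i = x_i·y_{i+1} − x_{i+1}·y_i:
  -62, -46, -44, -2, -23, -2  ⇒  2A = -179, A = -89.5.
Then Σ (x_i + x_{i+1})·c_i = 351, so x̄ = 351 / (6·(-89.5)) = -117/179.

-117/179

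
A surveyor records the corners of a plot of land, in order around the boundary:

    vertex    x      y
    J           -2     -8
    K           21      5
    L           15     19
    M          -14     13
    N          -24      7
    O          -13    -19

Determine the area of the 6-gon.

Apply the surveyor's formula: 2A = Σ (x_i·y_{i+1} − x_{i+1}·y_i), indices taken mod 6.
Cross-terms: 158, 324, 461, 214, 547, 66  ⇒  Σ = 1770
Area = |Σ|/2 = 885.

885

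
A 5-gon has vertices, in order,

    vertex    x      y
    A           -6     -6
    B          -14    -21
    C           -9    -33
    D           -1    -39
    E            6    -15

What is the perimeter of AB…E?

|AB| = √((-8)² + (-15)²) = √289 = 17
|BC| = √((5)² + (-12)²) = √169 = 13
|CD| = √((8)² + (-6)²) = √100 = 10
|DE| = √((7)² + (24)²) = √625 = 25
|EA| = √((-12)² + (9)²) = √225 = 15
Perimeter = 17 + 13 + 10 + 25 + 15 = 80.

80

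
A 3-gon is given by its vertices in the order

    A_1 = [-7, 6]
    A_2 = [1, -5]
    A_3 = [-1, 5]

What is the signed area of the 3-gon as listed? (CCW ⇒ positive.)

Σ = (29) + (0) + (29) = 58
Signed area = Σ/2 = 29 (positive ⇒ counter-clockwise traversal).

29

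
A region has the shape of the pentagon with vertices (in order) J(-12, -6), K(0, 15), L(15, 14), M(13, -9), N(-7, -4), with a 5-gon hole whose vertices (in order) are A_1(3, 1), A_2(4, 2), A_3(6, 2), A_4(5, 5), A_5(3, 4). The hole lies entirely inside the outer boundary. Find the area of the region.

414.5

Outer boundary:
Apply the surveyor's formula: 2A = Σ (x_i·y_{i+1} − x_{i+1}·y_i), indices taken mod 5.
J→K: (-12)(15) − (0)(-6) = -180
K→L: (0)(14) − (15)(15) = -225
L→M: (15)(-9) − (13)(14) = -317
M→N: (13)(-4) − (-7)(-9) = -115
N→J: (-7)(-6) − (-12)(-4) = -6
Σ = -843
Area = |Σ|/2 = 421.5.
Hole:
Σ = (2) + (-4) + (20) + (5) + (-9) = 14
Area = |Σ|/2 = 7.
Net area = 421.5 − 7 = 414.5.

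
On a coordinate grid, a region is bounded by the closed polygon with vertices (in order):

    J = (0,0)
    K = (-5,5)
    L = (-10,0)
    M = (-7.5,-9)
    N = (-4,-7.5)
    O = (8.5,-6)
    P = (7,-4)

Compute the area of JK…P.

128

J→K: (0)(5) − (-5)(0) = 0
K→L: (-5)(0) − (-10)(5) = 50
L→M: (-10)(-9) − (-7.5)(0) = 90
M→N: (-7.5)(-7.5) − (-4)(-9) = 20.25
N→O: (-4)(-6) − (8.5)(-7.5) = 87.75
O→P: (8.5)(-4) − (7)(-6) = 8
P→J: (7)(0) − (0)(-4) = 0
Σ = 256
Area = |Σ|/2 = 128.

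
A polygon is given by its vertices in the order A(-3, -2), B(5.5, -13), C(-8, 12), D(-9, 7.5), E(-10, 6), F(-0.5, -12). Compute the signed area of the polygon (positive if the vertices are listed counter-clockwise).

84.5

Σ = (50) + (-38) + (48) + (21) + (123) + (-35) = 169
Signed area = Σ/2 = 84.5 (positive ⇒ counter-clockwise traversal).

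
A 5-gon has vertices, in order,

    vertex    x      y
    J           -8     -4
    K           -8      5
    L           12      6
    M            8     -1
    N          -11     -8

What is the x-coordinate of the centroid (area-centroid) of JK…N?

-25/201

Apply the shoelace (surveyor's) formula. First the cross-terms c_i = x_i·y_{i+1} − x_{i+1}·y_i:
  -72, -108, -60, -75, -20  ⇒  2A = -335, A = -167.5.
Then Σ (x_i + x_{i+1})·c_i = 125, so x̄ = 125 / (6·(-167.5)) = -25/201.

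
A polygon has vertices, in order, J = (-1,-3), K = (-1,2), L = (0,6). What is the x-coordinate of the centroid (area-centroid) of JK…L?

Apply the shoelace (surveyor's) formula. First the cross-terms c_i = x_i·y_{i+1} − x_{i+1}·y_i:
  -5, -6, 6  ⇒  2A = -5, A = -2.5.
Then Σ (x_i + x_{i+1})·c_i = 10, so x̄ = 10 / (6·(-2.5)) = -2/3.

-2/3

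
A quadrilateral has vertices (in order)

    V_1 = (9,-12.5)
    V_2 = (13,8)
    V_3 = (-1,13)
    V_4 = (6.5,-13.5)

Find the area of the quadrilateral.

Σ = (234.5) + (177) + (-71) + (40.25) = 380.75
Area = |Σ|/2 = 190.375.

190.375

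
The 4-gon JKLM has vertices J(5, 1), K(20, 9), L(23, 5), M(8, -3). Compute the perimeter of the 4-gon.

44

|JK| = √((15)² + (8)²) = √289 = 17
|KL| = √((3)² + (-4)²) = √25 = 5
|LM| = √((-15)² + (-8)²) = √289 = 17
|MJ| = √((-3)² + (4)²) = √25 = 5
Perimeter = 17 + 5 + 17 + 5 = 44.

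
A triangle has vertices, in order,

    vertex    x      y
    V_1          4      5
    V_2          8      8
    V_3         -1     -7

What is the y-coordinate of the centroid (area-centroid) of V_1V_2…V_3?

2

Apply the surveyor's formula. First the cross-terms c_i = x_i·y_{i+1} − x_{i+1}·y_i:
  -8, -48, 23  ⇒  2A = -33, A = -16.5.
Then Σ (y_i + y_{i+1})·c_i = -198, so ȳ = -198 / (6·(-16.5)) = 2.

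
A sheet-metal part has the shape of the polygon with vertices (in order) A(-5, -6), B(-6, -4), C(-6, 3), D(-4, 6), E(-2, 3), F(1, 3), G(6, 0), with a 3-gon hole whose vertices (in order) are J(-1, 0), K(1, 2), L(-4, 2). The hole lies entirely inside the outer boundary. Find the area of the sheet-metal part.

Outer boundary:
Apply Gauss's area formula: 2A = Σ (x_i·y_{i+1} − x_{i+1}·y_i), indices taken mod 7.
Σ = (-16) + (-42) + (-24) + (0) + (-9) + (-18) + (-36) = -145
Area = |Σ|/2 = 72.5.
Hole:
Apply the shoelace formula: 2A = Σ (x_i·y_{i+1} − x_{i+1}·y_i), indices taken mod 3.
Σ = (-2) + (10) + (2) = 10
Area = |Σ|/2 = 5.
Net area = 72.5 − 5 = 67.5.

67.5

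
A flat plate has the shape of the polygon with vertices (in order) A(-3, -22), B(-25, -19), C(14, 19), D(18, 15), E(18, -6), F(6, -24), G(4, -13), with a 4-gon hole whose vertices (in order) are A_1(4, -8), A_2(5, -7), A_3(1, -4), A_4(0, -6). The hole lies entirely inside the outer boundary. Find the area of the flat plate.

850

Outer boundary:
Apply the surveyor's formula: 2A = Σ (x_i·y_{i+1} − x_{i+1}·y_i), indices taken mod 7.
Σ = (-493) + (-209) + (-132) + (-378) + (-396) + (18) + (-127) = -1717
Area = |Σ|/2 = 858.5.
Hole:
A_1→A_2: (4)(-7) − (5)(-8) = 12
A_2→A_3: (5)(-4) − (1)(-7) = -13
A_3→A_4: (1)(-6) − (0)(-4) = -6
A_4→A_1: (0)(-8) − (4)(-6) = 24
Σ = 17
Area = |Σ|/2 = 8.5.
Net area = 858.5 − 8.5 = 850.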